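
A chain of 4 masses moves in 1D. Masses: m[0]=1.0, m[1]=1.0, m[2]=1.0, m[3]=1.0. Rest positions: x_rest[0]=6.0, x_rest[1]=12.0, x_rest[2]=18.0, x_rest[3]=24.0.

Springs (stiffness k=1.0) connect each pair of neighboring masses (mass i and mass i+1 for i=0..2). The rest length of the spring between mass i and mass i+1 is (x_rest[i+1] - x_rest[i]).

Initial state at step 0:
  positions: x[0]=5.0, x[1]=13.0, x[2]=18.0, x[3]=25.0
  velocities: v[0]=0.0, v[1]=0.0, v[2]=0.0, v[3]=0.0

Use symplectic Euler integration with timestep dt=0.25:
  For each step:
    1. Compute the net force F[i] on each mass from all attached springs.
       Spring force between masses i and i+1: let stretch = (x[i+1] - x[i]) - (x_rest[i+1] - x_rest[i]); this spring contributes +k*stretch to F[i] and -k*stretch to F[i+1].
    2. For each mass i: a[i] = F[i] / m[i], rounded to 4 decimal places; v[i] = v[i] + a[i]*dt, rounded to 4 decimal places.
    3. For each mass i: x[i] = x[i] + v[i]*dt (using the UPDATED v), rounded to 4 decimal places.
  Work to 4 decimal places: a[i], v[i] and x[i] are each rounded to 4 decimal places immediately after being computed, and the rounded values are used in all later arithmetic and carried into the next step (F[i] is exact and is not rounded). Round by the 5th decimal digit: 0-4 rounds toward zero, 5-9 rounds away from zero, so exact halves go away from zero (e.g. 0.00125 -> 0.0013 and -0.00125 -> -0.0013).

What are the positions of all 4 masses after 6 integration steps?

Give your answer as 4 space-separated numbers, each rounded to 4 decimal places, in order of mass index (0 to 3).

Answer: 6.5343 11.1919 18.9659 24.3083

Derivation:
Step 0: x=[5.0000 13.0000 18.0000 25.0000] v=[0.0000 0.0000 0.0000 0.0000]
Step 1: x=[5.1250 12.8125 18.1250 24.9375] v=[0.5000 -0.7500 0.5000 -0.2500]
Step 2: x=[5.3555 12.4766 18.3438 24.8242] v=[0.9219 -1.3438 0.8750 -0.4531]
Step 3: x=[5.6561 12.0623 18.6009 24.6809] v=[1.2022 -1.6573 1.0283 -0.5732]
Step 4: x=[5.9821 11.6563 18.8293 24.5326] v=[1.3038 -1.6242 0.9137 -0.5932]
Step 5: x=[6.2877 11.3439 18.9659 24.4029] v=[1.2224 -1.2495 0.5463 -0.5190]
Step 6: x=[6.5343 11.1919 18.9659 24.3083] v=[0.9865 -0.6081 0.0001 -0.3783]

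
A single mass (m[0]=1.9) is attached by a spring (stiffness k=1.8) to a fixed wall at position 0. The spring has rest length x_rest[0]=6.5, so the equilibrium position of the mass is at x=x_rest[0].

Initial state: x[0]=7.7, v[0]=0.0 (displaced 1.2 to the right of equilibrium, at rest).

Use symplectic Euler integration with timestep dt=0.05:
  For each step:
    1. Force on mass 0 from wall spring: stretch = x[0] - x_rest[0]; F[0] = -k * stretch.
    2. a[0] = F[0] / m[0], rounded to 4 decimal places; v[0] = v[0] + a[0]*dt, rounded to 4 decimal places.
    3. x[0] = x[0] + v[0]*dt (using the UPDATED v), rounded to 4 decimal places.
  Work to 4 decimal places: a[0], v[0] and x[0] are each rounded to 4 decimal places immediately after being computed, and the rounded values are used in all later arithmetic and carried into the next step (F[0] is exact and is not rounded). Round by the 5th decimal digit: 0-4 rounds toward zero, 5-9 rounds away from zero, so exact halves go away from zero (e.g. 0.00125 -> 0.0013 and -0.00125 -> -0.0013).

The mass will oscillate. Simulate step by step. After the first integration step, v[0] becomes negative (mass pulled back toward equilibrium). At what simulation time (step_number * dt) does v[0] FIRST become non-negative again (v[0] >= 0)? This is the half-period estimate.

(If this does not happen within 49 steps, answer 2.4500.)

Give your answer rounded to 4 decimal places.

Step 0: x=[7.7000] v=[0.0000]
Step 1: x=[7.6972] v=[-0.0568]
Step 2: x=[7.6915] v=[-0.1135]
Step 3: x=[7.6830] v=[-0.1699]
Step 4: x=[7.6717] v=[-0.2259]
Step 5: x=[7.6576] v=[-0.2814]
Step 6: x=[7.6408] v=[-0.3362]
Step 7: x=[7.6213] v=[-0.3902]
Step 8: x=[7.5991] v=[-0.4433]
Step 9: x=[7.5743] v=[-0.4954]
Step 10: x=[7.5470] v=[-0.5463]
Step 11: x=[7.5172] v=[-0.5959]
Step 12: x=[7.4850] v=[-0.6441]
Step 13: x=[7.4505] v=[-0.6908]
Step 14: x=[7.4137] v=[-0.7358]
Step 15: x=[7.3747] v=[-0.7791]
Step 16: x=[7.3337] v=[-0.8205]
Step 17: x=[7.2907] v=[-0.8600]
Step 18: x=[7.2458] v=[-0.8975]
Step 19: x=[7.1992] v=[-0.9328]
Step 20: x=[7.1509] v=[-0.9659]
Step 21: x=[7.1011] v=[-0.9967]
Step 22: x=[7.0498] v=[-1.0252]
Step 23: x=[6.9972] v=[-1.0512]
Step 24: x=[6.9435] v=[-1.0748]
Step 25: x=[6.8887] v=[-1.0958]
Step 26: x=[6.8330] v=[-1.1142]
Step 27: x=[6.7765] v=[-1.1300]
Step 28: x=[6.7193] v=[-1.1431]
Step 29: x=[6.6616] v=[-1.1535]
Step 30: x=[6.6035] v=[-1.1612]
Step 31: x=[6.5452] v=[-1.1661]
Step 32: x=[6.4868] v=[-1.1682]
Step 33: x=[6.4284] v=[-1.1676]
Step 34: x=[6.3702] v=[-1.1642]
Step 35: x=[6.3123] v=[-1.1581]
Step 36: x=[6.2548] v=[-1.1492]
Step 37: x=[6.1979] v=[-1.1376]
Step 38: x=[6.1417] v=[-1.1233]
Step 39: x=[6.0864] v=[-1.1063]
Step 40: x=[6.0321] v=[-1.0867]
Step 41: x=[5.9789] v=[-1.0645]
Step 42: x=[5.9269] v=[-1.0398]
Step 43: x=[5.8763] v=[-1.0127]
Step 44: x=[5.8271] v=[-0.9832]
Step 45: x=[5.7795] v=[-0.9513]
Step 46: x=[5.7336] v=[-0.9172]
Step 47: x=[5.6896] v=[-0.8809]
Step 48: x=[5.6475] v=[-0.8425]
Step 49: x=[5.6074] v=[-0.8021]
v[0] did not become non-negative within 49 steps; using fallback time=2.4500

Answer: 2.4500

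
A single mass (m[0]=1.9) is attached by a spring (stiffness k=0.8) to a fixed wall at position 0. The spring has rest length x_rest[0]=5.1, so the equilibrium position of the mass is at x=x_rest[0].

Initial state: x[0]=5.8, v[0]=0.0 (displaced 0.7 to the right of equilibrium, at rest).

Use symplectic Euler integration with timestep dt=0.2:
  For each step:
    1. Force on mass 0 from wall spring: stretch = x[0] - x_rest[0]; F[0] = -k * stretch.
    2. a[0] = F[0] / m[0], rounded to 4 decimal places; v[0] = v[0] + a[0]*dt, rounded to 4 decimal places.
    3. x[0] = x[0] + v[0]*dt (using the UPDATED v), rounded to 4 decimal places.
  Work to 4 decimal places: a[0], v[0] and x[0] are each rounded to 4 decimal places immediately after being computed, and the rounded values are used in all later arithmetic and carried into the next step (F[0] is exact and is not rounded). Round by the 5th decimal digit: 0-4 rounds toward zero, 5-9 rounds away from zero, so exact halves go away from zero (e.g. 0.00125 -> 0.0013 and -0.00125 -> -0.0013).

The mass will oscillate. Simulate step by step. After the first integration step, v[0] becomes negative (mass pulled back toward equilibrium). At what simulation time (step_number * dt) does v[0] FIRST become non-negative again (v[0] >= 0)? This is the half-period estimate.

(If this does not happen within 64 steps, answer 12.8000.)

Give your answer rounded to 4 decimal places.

Answer: 5.0000

Derivation:
Step 0: x=[5.8000] v=[0.0000]
Step 1: x=[5.7882] v=[-0.0589]
Step 2: x=[5.7648] v=[-0.1169]
Step 3: x=[5.7302] v=[-0.1729]
Step 4: x=[5.6850] v=[-0.2260]
Step 5: x=[5.6299] v=[-0.2753]
Step 6: x=[5.5659] v=[-0.3199]
Step 7: x=[5.4941] v=[-0.3591]
Step 8: x=[5.4156] v=[-0.3923]
Step 9: x=[5.3318] v=[-0.4189]
Step 10: x=[5.2441] v=[-0.4384]
Step 11: x=[5.1540] v=[-0.4505]
Step 12: x=[5.0630] v=[-0.4550]
Step 13: x=[4.9726] v=[-0.4519]
Step 14: x=[4.8844] v=[-0.4412]
Step 15: x=[4.7998] v=[-0.4230]
Step 16: x=[4.7203] v=[-0.3977]
Step 17: x=[4.6472] v=[-0.3657]
Step 18: x=[4.5817] v=[-0.3276]
Step 19: x=[4.5249] v=[-0.2840]
Step 20: x=[4.4778] v=[-0.2356]
Step 21: x=[4.4412] v=[-0.1832]
Step 22: x=[4.4157] v=[-0.1277]
Step 23: x=[4.4017] v=[-0.0701]
Step 24: x=[4.3994] v=[-0.0113]
Step 25: x=[4.4089] v=[0.0477]
First v>=0 after going negative at step 25, time=5.0000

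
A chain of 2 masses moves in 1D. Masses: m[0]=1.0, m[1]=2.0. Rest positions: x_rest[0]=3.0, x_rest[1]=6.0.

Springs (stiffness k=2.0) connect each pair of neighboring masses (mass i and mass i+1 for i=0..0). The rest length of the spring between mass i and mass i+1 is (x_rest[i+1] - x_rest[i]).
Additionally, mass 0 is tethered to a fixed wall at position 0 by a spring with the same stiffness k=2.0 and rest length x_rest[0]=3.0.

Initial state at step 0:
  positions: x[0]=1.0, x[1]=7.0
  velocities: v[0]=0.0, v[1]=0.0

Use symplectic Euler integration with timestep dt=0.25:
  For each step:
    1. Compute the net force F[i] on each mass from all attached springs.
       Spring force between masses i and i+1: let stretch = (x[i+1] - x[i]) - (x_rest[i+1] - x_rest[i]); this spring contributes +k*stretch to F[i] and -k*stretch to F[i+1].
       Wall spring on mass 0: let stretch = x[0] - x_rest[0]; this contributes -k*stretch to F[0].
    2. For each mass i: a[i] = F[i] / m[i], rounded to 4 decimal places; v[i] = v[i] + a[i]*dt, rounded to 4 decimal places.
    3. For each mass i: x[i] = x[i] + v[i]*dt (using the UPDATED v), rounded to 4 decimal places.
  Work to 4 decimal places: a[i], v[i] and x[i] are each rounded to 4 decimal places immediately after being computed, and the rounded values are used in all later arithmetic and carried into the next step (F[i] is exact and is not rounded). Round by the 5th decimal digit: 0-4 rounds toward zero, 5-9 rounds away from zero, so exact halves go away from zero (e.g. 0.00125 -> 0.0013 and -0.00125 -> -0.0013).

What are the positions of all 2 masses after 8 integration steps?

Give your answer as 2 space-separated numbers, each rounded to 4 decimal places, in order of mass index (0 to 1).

Step 0: x=[1.0000 7.0000] v=[0.0000 0.0000]
Step 1: x=[1.6250 6.8125] v=[2.5000 -0.7500]
Step 2: x=[2.6953 6.4883] v=[4.2813 -1.2969]
Step 3: x=[3.9029 6.1145] v=[4.8302 -1.4952]
Step 4: x=[4.8991 5.7900] v=[3.9846 -1.2981]
Step 5: x=[5.3942 5.5973] v=[1.9805 -0.7708]
Step 6: x=[5.2404 5.5794] v=[-0.6151 -0.0716]
Step 7: x=[4.4740 5.7278] v=[-3.0658 0.5937]
Step 8: x=[3.3050 5.9854] v=[-4.6759 1.0303]

Answer: 3.3050 5.9854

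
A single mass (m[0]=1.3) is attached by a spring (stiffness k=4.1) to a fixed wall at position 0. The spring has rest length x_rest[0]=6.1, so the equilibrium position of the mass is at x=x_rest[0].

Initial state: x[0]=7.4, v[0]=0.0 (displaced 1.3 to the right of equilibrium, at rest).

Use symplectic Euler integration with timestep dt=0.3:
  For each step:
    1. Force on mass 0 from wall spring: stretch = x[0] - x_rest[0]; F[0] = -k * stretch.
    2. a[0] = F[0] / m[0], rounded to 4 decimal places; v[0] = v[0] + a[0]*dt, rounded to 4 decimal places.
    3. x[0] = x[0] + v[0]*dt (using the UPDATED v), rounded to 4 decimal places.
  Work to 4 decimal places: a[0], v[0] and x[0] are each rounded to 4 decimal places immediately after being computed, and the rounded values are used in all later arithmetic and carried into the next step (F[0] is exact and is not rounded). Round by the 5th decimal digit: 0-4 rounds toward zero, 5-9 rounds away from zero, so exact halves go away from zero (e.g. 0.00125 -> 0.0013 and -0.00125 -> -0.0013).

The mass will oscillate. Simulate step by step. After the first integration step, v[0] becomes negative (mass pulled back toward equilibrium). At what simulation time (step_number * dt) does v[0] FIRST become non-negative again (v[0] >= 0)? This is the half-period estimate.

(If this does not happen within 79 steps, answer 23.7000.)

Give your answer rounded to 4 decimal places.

Step 0: x=[7.4000] v=[0.0000]
Step 1: x=[7.0310] v=[-1.2300]
Step 2: x=[6.3977] v=[-2.1109]
Step 3: x=[5.6799] v=[-2.3926]
Step 4: x=[5.0814] v=[-1.9951]
Step 5: x=[4.7720] v=[-1.0314]
Step 6: x=[4.8395] v=[0.2251]
First v>=0 after going negative at step 6, time=1.8000

Answer: 1.8000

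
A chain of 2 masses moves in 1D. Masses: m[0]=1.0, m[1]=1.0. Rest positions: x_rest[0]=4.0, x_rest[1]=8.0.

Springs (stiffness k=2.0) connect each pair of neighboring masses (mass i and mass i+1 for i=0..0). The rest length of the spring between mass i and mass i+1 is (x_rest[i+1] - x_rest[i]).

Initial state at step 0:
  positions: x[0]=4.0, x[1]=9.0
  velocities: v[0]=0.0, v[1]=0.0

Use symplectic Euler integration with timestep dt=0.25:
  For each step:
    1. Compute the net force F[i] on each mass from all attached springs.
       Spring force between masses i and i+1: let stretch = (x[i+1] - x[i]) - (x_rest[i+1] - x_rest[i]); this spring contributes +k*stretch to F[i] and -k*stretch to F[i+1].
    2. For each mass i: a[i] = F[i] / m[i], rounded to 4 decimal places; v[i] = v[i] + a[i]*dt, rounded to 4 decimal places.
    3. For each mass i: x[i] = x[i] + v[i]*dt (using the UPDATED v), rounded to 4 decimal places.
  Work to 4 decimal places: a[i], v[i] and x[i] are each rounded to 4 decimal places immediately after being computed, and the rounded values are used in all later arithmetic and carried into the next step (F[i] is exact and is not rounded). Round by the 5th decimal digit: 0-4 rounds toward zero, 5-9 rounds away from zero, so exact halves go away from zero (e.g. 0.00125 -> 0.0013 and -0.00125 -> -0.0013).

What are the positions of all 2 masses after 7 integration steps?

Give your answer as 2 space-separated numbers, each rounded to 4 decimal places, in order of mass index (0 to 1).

Step 0: x=[4.0000 9.0000] v=[0.0000 0.0000]
Step 1: x=[4.1250 8.8750] v=[0.5000 -0.5000]
Step 2: x=[4.3438 8.6563] v=[0.8750 -0.8750]
Step 3: x=[4.6016 8.3985] v=[1.0313 -1.0313]
Step 4: x=[4.8341 8.1661] v=[0.9298 -0.9298]
Step 5: x=[4.9831 8.0172] v=[0.5958 -0.5958]
Step 6: x=[5.0113 7.9890] v=[0.1129 -0.1129]
Step 7: x=[4.9117 8.0886] v=[-0.3983 0.3983]

Answer: 4.9117 8.0886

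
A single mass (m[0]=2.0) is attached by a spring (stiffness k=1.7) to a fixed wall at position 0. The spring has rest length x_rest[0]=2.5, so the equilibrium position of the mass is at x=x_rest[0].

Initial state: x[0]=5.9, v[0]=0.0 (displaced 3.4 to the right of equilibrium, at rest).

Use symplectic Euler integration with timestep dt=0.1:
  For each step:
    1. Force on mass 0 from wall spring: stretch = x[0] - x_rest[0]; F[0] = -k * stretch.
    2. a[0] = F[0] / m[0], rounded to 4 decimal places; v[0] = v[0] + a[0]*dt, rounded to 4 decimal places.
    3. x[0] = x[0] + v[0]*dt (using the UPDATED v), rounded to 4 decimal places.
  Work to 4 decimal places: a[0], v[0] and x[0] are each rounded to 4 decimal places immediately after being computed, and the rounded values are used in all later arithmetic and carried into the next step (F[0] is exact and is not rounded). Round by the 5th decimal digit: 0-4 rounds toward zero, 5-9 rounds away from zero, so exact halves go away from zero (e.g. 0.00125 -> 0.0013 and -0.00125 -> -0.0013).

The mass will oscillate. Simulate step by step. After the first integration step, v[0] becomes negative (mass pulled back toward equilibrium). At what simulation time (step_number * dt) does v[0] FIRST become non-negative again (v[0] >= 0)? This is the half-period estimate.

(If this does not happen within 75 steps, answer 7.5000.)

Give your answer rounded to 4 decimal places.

Answer: 3.5000

Derivation:
Step 0: x=[5.9000] v=[0.0000]
Step 1: x=[5.8711] v=[-0.2890]
Step 2: x=[5.8136] v=[-0.5755]
Step 3: x=[5.7279] v=[-0.8572]
Step 4: x=[5.6147] v=[-1.1316]
Step 5: x=[5.4751] v=[-1.3964]
Step 6: x=[5.3102] v=[-1.6493]
Step 7: x=[5.1214] v=[-1.8882]
Step 8: x=[4.9103] v=[-2.1110]
Step 9: x=[4.6787] v=[-2.3159]
Step 10: x=[4.4286] v=[-2.5011]
Step 11: x=[4.1621] v=[-2.6650]
Step 12: x=[3.8815] v=[-2.8063]
Step 13: x=[3.5891] v=[-2.9237]
Step 14: x=[3.2875] v=[-3.0163]
Step 15: x=[2.9792] v=[-3.0832]
Step 16: x=[2.6668] v=[-3.1239]
Step 17: x=[2.3530] v=[-3.1381]
Step 18: x=[2.0404] v=[-3.1256]
Step 19: x=[1.7318] v=[-3.0865]
Step 20: x=[1.4297] v=[-3.0212]
Step 21: x=[1.1367] v=[-2.9302]
Step 22: x=[0.8553] v=[-2.8143]
Step 23: x=[0.5879] v=[-2.6745]
Step 24: x=[0.3367] v=[-2.5120]
Step 25: x=[0.1039] v=[-2.3281]
Step 26: x=[-0.1085] v=[-2.1244]
Step 27: x=[-0.2988] v=[-1.9027]
Step 28: x=[-0.4653] v=[-1.6648]
Step 29: x=[-0.6066] v=[-1.4128]
Step 30: x=[-0.7215] v=[-1.1487]
Step 31: x=[-0.8090] v=[-0.8749]
Step 32: x=[-0.8684] v=[-0.5936]
Step 33: x=[-0.8991] v=[-0.3073]
Step 34: x=[-0.9009] v=[-0.0184]
Step 35: x=[-0.8738] v=[0.2707]
First v>=0 after going negative at step 35, time=3.5000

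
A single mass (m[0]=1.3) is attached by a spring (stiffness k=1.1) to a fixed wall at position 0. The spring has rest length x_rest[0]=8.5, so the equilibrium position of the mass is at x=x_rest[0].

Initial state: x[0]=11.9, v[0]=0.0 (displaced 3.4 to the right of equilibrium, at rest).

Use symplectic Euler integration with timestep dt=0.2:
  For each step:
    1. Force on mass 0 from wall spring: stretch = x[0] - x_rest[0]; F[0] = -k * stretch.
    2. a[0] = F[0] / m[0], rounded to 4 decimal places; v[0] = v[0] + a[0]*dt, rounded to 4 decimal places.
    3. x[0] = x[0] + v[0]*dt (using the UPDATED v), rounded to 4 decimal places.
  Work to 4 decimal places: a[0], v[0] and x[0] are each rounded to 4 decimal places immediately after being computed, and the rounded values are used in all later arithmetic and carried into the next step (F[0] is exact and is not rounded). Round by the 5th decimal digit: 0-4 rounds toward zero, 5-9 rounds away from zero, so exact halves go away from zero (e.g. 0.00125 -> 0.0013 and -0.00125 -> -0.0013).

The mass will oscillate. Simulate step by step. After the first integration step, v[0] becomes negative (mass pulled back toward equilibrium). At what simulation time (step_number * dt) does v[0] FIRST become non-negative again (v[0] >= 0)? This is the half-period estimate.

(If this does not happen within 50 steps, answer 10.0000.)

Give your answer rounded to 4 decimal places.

Step 0: x=[11.9000] v=[0.0000]
Step 1: x=[11.7849] v=[-0.5754]
Step 2: x=[11.5586] v=[-1.1313]
Step 3: x=[11.2288] v=[-1.6489]
Step 4: x=[10.8067] v=[-2.1107]
Step 5: x=[10.3065] v=[-2.5011]
Step 6: x=[9.7451] v=[-2.8068]
Step 7: x=[9.1416] v=[-3.0175]
Step 8: x=[8.5164] v=[-3.1261]
Step 9: x=[7.8906] v=[-3.1289]
Step 10: x=[7.2854] v=[-3.0258]
Step 11: x=[6.7213] v=[-2.8203]
Step 12: x=[6.2174] v=[-2.5193]
Step 13: x=[5.7908] v=[-2.1330]
Step 14: x=[5.4559] v=[-1.6745]
Step 15: x=[5.2240] v=[-1.1593]
Step 16: x=[5.1030] v=[-0.6049]
Step 17: x=[5.0970] v=[-0.0300]
Step 18: x=[5.2062] v=[0.5459]
First v>=0 after going negative at step 18, time=3.6000

Answer: 3.6000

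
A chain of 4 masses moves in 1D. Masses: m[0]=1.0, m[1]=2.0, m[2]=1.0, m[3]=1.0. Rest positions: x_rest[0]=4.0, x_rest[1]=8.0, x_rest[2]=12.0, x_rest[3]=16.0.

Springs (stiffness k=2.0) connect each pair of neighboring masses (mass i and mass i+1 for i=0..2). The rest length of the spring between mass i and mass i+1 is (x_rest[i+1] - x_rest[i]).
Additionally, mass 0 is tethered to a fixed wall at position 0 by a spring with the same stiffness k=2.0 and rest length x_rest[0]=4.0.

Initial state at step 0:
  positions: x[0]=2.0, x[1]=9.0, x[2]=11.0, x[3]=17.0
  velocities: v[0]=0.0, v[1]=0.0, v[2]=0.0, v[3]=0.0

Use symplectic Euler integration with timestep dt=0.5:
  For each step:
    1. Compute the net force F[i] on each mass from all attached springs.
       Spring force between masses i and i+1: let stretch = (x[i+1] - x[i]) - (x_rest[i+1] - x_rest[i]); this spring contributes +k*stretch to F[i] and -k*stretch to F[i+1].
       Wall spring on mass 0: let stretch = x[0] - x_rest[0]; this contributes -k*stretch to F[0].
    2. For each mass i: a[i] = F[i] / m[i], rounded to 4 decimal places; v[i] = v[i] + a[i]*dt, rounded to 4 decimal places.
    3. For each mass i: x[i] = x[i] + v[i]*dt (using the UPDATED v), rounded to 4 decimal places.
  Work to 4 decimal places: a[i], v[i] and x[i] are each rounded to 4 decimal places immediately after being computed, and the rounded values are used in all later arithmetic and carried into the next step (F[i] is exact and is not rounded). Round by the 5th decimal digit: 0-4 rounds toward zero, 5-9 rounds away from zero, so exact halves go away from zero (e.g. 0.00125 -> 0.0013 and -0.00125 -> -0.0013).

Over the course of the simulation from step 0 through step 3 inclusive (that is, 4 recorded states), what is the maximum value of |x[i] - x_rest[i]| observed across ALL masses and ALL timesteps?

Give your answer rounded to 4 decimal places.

Answer: 2.3750

Derivation:
Step 0: x=[2.0000 9.0000 11.0000 17.0000] v=[0.0000 0.0000 0.0000 0.0000]
Step 1: x=[4.5000 7.7500 13.0000 16.0000] v=[5.0000 -2.5000 4.0000 -2.0000]
Step 2: x=[6.3750 7.0000 13.8750 15.5000] v=[3.7500 -1.5000 1.7500 -1.0000]
Step 3: x=[5.3750 7.8125 12.1250 16.1875] v=[-2.0000 1.6250 -3.5000 1.3750]
Max displacement = 2.3750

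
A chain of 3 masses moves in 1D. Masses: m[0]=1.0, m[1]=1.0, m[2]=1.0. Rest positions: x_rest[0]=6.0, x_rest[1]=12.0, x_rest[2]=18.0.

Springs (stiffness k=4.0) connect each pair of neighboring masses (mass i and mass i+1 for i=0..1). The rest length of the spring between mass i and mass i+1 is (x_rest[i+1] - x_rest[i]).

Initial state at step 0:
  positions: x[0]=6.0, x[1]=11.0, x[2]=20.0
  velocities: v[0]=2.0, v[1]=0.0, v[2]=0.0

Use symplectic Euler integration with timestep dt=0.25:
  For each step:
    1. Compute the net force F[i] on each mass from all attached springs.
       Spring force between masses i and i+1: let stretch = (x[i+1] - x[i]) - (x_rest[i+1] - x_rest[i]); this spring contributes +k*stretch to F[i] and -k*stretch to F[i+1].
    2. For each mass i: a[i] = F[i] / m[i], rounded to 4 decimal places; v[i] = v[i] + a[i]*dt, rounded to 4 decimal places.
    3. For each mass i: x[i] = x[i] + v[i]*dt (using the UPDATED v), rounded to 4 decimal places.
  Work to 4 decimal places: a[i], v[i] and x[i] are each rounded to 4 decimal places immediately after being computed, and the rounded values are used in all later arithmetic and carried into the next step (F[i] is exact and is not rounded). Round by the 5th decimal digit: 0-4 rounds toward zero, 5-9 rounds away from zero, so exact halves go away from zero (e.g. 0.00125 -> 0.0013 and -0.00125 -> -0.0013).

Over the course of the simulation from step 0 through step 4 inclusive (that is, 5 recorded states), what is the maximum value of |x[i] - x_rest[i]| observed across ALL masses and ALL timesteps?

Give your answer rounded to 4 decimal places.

Answer: 2.2188

Derivation:
Step 0: x=[6.0000 11.0000 20.0000] v=[2.0000 0.0000 0.0000]
Step 1: x=[6.2500 12.0000 19.2500] v=[1.0000 4.0000 -3.0000]
Step 2: x=[6.4375 13.3750 18.1875] v=[0.7500 5.5000 -4.2500]
Step 3: x=[6.8594 14.2188 17.4219] v=[1.6875 3.3750 -3.0625]
Step 4: x=[7.6211 14.0235 17.3555] v=[3.0469 -0.7813 -0.2656]
Max displacement = 2.2188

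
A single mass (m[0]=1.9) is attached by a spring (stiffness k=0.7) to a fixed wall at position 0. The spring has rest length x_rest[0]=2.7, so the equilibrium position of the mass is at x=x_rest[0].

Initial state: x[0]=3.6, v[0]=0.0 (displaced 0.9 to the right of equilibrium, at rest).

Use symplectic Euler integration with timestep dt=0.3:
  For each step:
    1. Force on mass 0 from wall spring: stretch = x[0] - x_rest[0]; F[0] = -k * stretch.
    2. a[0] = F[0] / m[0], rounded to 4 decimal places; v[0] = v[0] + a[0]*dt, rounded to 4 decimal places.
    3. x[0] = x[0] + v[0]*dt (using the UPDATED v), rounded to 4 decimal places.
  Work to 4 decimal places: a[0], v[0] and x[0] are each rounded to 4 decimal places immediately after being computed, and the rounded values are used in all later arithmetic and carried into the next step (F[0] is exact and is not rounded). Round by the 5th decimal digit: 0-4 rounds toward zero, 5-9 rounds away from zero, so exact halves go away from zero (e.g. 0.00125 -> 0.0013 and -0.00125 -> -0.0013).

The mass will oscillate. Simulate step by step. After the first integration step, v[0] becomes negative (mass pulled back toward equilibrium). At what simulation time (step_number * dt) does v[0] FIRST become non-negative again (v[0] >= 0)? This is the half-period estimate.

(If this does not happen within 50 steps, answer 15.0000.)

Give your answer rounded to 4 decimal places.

Step 0: x=[3.6000] v=[0.0000]
Step 1: x=[3.5702] v=[-0.0995]
Step 2: x=[3.5115] v=[-0.1957]
Step 3: x=[3.4259] v=[-0.2854]
Step 4: x=[3.3162] v=[-0.3656]
Step 5: x=[3.1861] v=[-0.4337]
Step 6: x=[3.0399] v=[-0.4874]
Step 7: x=[2.8824] v=[-0.5250]
Step 8: x=[2.7188] v=[-0.5452]
Step 9: x=[2.5546] v=[-0.5473]
Step 10: x=[2.3952] v=[-0.5312]
Step 11: x=[2.2460] v=[-0.4975]
Step 12: x=[2.1118] v=[-0.4473]
Step 13: x=[1.9971] v=[-0.3823]
Step 14: x=[1.9057] v=[-0.3046]
Step 15: x=[1.8407] v=[-0.2168]
Step 16: x=[1.8042] v=[-0.1218]
Step 17: x=[1.7974] v=[-0.0228]
Step 18: x=[1.8205] v=[0.0770]
First v>=0 after going negative at step 18, time=5.4000

Answer: 5.4000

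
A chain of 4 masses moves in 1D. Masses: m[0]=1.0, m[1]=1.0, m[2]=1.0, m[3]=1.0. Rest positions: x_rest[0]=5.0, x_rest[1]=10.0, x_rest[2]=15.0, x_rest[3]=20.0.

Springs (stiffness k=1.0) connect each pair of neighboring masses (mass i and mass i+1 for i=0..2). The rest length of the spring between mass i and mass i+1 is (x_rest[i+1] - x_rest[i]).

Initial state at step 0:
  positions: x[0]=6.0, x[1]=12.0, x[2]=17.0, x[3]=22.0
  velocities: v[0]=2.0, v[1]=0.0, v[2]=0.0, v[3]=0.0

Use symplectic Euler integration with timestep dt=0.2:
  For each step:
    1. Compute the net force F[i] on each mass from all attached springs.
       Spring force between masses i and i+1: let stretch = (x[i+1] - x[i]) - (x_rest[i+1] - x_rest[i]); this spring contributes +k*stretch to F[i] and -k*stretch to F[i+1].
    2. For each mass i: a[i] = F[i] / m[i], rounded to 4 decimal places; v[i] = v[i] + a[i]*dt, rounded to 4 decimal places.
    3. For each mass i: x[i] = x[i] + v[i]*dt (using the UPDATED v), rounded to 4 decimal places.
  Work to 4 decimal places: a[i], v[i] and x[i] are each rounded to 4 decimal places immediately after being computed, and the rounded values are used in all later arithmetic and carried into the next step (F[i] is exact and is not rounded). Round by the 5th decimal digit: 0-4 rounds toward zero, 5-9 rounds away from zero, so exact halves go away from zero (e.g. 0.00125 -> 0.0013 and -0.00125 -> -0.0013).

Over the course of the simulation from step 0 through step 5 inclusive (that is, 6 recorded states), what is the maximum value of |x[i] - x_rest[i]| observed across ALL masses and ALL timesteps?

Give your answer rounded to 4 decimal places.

Answer: 3.2026

Derivation:
Step 0: x=[6.0000 12.0000 17.0000 22.0000] v=[2.0000 0.0000 0.0000 0.0000]
Step 1: x=[6.4400 11.9600 17.0000 22.0000] v=[2.2000 -0.2000 0.0000 0.0000]
Step 2: x=[6.9008 11.9008 16.9984 22.0000] v=[2.3040 -0.2960 -0.0080 0.0000]
Step 3: x=[7.3616 11.8455 16.9930 21.9999] v=[2.3040 -0.2765 -0.0272 -0.0003]
Step 4: x=[7.8018 11.8167 16.9819 21.9996] v=[2.2008 -0.1438 -0.0553 -0.0017]
Step 5: x=[8.2026 11.8340 16.9649 21.9986] v=[2.0038 0.0863 -0.0848 -0.0052]
Max displacement = 3.2026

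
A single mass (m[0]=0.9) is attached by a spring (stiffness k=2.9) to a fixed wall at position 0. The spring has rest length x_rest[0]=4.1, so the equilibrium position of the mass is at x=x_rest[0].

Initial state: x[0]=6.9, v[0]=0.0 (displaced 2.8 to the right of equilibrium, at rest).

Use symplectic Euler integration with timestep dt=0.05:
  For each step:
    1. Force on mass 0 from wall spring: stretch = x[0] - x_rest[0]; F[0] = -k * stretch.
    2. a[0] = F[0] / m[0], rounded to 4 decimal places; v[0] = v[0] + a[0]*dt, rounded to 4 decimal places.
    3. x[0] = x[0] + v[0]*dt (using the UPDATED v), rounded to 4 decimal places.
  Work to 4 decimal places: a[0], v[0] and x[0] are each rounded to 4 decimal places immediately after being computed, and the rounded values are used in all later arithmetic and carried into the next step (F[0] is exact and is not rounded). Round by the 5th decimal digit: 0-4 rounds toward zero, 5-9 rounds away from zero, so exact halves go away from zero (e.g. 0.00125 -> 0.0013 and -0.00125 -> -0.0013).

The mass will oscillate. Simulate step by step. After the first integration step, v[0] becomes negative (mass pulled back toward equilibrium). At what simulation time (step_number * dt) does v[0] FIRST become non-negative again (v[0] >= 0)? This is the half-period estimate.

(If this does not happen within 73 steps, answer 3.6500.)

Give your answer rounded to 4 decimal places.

Answer: 1.7500

Derivation:
Step 0: x=[6.9000] v=[0.0000]
Step 1: x=[6.8774] v=[-0.4511]
Step 2: x=[6.8325] v=[-0.8986]
Step 3: x=[6.7656] v=[-1.3388]
Step 4: x=[6.6772] v=[-1.7683]
Step 5: x=[6.5680] v=[-2.1835]
Step 6: x=[6.4389] v=[-2.5811]
Step 7: x=[6.2910] v=[-2.9579]
Step 8: x=[6.1255] v=[-3.3109]
Step 9: x=[5.9436] v=[-3.6372]
Step 10: x=[5.7469] v=[-3.9342]
Step 11: x=[5.5369] v=[-4.1995]
Step 12: x=[5.3154] v=[-4.4310]
Step 13: x=[5.0841] v=[-4.6268]
Step 14: x=[4.8448] v=[-4.7854]
Step 15: x=[4.5995] v=[-4.9054]
Step 16: x=[4.3502] v=[-4.9859]
Step 17: x=[4.0989] v=[-5.0262]
Step 18: x=[3.8476] v=[-5.0260]
Step 19: x=[3.5983] v=[-4.9853]
Step 20: x=[3.3531] v=[-4.9045]
Step 21: x=[3.1139] v=[-4.7842]
Step 22: x=[2.8826] v=[-4.6253]
Step 23: x=[2.6611] v=[-4.4292]
Step 24: x=[2.4512] v=[-4.1974]
Step 25: x=[2.2546] v=[-3.9318]
Step 26: x=[2.0729] v=[-3.6345]
Step 27: x=[1.9075] v=[-3.3079]
Step 28: x=[1.7598] v=[-2.9547]
Step 29: x=[1.6309] v=[-2.5777]
Step 30: x=[1.5219] v=[-2.1799]
Step 31: x=[1.4337] v=[-1.7645]
Step 32: x=[1.3670] v=[-1.3349]
Step 33: x=[1.3223] v=[-0.8946]
Step 34: x=[1.2999] v=[-0.4471]
Step 35: x=[1.3001] v=[0.0040]
First v>=0 after going negative at step 35, time=1.7500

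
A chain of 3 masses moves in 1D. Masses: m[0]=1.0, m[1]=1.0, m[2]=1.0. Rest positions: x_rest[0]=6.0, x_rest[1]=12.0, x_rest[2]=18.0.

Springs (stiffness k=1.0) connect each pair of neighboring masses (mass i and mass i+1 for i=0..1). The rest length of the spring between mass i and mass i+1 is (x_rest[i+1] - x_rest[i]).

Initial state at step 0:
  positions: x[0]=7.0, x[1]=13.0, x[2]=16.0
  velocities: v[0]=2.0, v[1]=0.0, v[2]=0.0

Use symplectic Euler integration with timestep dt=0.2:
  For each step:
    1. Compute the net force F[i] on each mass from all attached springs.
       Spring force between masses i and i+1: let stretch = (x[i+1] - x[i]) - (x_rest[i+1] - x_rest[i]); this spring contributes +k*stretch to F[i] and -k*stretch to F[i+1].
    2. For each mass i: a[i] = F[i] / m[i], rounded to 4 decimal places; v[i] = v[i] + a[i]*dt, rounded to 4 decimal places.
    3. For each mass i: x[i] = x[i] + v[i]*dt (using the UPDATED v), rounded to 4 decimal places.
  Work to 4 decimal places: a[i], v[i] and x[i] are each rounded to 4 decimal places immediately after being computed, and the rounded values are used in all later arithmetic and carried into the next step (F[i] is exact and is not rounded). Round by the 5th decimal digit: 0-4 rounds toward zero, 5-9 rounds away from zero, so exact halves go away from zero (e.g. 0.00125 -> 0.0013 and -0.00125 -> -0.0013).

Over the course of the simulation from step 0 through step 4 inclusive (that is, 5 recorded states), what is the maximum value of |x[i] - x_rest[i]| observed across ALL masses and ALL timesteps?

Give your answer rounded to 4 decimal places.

Answer: 2.3808

Derivation:
Step 0: x=[7.0000 13.0000 16.0000] v=[2.0000 0.0000 0.0000]
Step 1: x=[7.4000 12.8800 16.1200] v=[2.0000 -0.6000 0.6000]
Step 2: x=[7.7792 12.6704 16.3504] v=[1.8960 -1.0480 1.1520]
Step 3: x=[8.1140 12.4124 16.6736] v=[1.6742 -1.2902 1.6160]
Step 4: x=[8.3808 12.1529 17.0664] v=[1.3339 -1.2976 1.9638]
Max displacement = 2.3808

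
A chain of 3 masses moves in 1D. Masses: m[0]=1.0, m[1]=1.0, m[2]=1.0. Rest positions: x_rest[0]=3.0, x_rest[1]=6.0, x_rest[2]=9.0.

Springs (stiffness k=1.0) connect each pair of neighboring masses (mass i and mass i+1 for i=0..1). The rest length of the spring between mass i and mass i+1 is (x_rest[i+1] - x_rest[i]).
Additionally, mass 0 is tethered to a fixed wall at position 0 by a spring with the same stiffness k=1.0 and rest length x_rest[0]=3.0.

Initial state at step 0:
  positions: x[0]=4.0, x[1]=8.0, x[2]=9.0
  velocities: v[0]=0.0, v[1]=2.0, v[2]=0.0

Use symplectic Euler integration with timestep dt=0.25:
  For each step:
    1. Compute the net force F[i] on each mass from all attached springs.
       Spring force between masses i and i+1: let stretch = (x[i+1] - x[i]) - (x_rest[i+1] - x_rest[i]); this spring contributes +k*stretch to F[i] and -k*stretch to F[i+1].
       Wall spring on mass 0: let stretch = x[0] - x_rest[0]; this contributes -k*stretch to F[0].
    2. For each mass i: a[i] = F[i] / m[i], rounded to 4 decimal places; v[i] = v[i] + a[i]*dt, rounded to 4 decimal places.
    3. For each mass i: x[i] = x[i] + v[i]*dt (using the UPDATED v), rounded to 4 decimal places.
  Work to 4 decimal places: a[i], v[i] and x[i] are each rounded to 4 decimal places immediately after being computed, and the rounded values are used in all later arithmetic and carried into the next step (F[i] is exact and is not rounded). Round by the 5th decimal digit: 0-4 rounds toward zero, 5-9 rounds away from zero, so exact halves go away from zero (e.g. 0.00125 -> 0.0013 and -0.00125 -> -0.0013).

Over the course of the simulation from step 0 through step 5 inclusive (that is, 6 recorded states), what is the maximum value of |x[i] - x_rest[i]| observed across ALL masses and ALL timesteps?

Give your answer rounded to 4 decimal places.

Step 0: x=[4.0000 8.0000 9.0000] v=[0.0000 2.0000 0.0000]
Step 1: x=[4.0000 8.3125 9.1250] v=[0.0000 1.2500 0.5000]
Step 2: x=[4.0195 8.4063 9.3867] v=[0.0781 0.3750 1.0469]
Step 3: x=[4.0620 8.2872 9.7747] v=[0.1699 -0.4766 1.5518]
Step 4: x=[4.1147 7.9970 10.2572] v=[0.2107 -1.1610 1.9299]
Step 5: x=[4.1529 7.6054 10.7859] v=[0.1526 -1.5665 2.1149]
Max displacement = 2.4063

Answer: 2.4063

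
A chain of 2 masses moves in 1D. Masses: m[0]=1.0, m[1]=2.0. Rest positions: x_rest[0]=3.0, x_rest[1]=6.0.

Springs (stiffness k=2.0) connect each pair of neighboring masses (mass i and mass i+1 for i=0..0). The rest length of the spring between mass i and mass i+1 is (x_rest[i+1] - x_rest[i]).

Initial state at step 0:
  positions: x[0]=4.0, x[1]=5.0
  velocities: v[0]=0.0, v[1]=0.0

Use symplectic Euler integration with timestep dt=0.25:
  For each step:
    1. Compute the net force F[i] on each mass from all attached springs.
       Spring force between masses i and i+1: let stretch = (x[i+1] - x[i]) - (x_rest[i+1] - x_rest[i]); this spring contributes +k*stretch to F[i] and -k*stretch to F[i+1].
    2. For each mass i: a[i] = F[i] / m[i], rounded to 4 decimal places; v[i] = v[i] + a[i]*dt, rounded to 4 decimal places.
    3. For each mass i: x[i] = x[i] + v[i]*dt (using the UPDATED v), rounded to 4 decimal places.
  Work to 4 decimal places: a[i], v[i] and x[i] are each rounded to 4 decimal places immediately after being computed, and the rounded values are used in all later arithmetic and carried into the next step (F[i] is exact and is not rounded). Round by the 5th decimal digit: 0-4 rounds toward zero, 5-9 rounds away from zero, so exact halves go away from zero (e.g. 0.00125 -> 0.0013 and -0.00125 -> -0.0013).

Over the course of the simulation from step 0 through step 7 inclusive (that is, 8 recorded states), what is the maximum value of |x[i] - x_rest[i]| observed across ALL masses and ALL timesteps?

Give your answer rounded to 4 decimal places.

Answer: 1.6872

Derivation:
Step 0: x=[4.0000 5.0000] v=[0.0000 0.0000]
Step 1: x=[3.7500 5.1250] v=[-1.0000 0.5000]
Step 2: x=[3.2969 5.3516] v=[-1.8125 0.9063]
Step 3: x=[2.7256 5.6373] v=[-2.2852 1.1426]
Step 4: x=[2.1433 5.9285] v=[-2.3294 1.1647]
Step 5: x=[1.6591 6.1706] v=[-1.9368 0.9684]
Step 6: x=[1.3638 6.3182] v=[-1.1811 0.5905]
Step 7: x=[1.3128 6.3437] v=[-0.2039 0.1019]
Max displacement = 1.6872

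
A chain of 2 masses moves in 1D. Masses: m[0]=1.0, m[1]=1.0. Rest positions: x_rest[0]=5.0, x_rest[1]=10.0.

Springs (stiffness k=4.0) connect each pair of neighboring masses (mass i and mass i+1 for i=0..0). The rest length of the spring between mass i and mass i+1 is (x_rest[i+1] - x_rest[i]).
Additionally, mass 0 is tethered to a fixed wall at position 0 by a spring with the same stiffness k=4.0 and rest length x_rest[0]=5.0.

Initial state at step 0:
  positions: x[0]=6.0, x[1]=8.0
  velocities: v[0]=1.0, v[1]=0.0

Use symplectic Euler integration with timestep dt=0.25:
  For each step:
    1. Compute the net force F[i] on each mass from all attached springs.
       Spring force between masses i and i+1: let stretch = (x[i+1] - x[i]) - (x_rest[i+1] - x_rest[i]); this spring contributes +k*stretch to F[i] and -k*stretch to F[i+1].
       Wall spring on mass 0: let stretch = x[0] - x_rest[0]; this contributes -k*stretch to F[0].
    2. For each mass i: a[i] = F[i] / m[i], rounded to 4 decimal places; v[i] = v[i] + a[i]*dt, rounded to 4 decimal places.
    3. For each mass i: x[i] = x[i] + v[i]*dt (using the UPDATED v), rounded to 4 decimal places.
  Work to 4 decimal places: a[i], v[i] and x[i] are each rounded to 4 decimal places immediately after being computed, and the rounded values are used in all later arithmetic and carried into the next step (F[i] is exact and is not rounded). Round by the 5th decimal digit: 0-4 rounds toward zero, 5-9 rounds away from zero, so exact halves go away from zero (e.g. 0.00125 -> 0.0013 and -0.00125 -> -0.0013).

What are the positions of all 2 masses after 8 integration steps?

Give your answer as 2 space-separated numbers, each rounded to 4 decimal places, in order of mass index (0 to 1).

Step 0: x=[6.0000 8.0000] v=[1.0000 0.0000]
Step 1: x=[5.2500 8.7500] v=[-3.0000 3.0000]
Step 2: x=[4.0625 9.8750] v=[-4.7500 4.5000]
Step 3: x=[3.3125 10.7969] v=[-3.0000 3.6875]
Step 4: x=[3.6055 11.0977] v=[1.1719 1.2031]
Step 5: x=[4.8702 10.7754] v=[5.0586 -1.2891]
Step 6: x=[6.3936 10.2268] v=[6.0936 -2.1943]
Step 7: x=[7.2769 9.9699] v=[3.5332 -1.0275]
Step 8: x=[7.0142 10.2898] v=[-1.0507 1.2795]

Answer: 7.0142 10.2898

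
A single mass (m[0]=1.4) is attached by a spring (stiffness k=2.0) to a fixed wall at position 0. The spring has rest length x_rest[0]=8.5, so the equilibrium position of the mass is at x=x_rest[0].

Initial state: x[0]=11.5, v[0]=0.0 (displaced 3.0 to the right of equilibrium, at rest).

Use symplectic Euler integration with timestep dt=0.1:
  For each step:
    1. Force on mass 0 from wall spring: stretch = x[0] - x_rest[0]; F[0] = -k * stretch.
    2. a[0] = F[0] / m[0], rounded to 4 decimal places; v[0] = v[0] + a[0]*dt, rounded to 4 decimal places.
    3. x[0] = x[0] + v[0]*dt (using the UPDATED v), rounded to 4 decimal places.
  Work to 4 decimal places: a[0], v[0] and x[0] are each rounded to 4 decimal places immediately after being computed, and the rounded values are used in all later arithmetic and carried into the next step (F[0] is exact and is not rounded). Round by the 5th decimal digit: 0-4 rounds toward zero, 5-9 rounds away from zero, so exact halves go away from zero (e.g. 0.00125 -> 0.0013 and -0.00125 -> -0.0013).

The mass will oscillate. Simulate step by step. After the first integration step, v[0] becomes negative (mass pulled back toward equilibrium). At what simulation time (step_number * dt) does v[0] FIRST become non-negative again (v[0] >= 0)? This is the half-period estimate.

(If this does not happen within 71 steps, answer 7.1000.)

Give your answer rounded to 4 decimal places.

Step 0: x=[11.5000] v=[0.0000]
Step 1: x=[11.4571] v=[-0.4286]
Step 2: x=[11.3720] v=[-0.8510]
Step 3: x=[11.2459] v=[-1.2613]
Step 4: x=[11.0805] v=[-1.6536]
Step 5: x=[10.8783] v=[-2.0222]
Step 6: x=[10.6421] v=[-2.3620]
Step 7: x=[10.3753] v=[-2.6680]
Step 8: x=[10.0817] v=[-2.9359]
Step 9: x=[9.7655] v=[-3.1619]
Step 10: x=[9.4312] v=[-3.3427]
Step 11: x=[9.0836] v=[-3.4757]
Step 12: x=[8.7277] v=[-3.5591]
Step 13: x=[8.3685] v=[-3.5916]
Step 14: x=[8.0112] v=[-3.5728]
Step 15: x=[7.6609] v=[-3.5030]
Step 16: x=[7.3226] v=[-3.3831]
Step 17: x=[7.0011] v=[-3.2149]
Step 18: x=[6.7010] v=[-3.0008]
Step 19: x=[6.4266] v=[-2.7438]
Step 20: x=[6.1818] v=[-2.4476]
Step 21: x=[5.9702] v=[-2.1164]
Step 22: x=[5.7947] v=[-1.7550]
Step 23: x=[5.6579] v=[-1.3685]
Step 24: x=[5.5617] v=[-0.9625]
Step 25: x=[5.5074] v=[-0.5427]
Step 26: x=[5.4959] v=[-0.1152]
Step 27: x=[5.5273] v=[0.3140]
First v>=0 after going negative at step 27, time=2.7000

Answer: 2.7000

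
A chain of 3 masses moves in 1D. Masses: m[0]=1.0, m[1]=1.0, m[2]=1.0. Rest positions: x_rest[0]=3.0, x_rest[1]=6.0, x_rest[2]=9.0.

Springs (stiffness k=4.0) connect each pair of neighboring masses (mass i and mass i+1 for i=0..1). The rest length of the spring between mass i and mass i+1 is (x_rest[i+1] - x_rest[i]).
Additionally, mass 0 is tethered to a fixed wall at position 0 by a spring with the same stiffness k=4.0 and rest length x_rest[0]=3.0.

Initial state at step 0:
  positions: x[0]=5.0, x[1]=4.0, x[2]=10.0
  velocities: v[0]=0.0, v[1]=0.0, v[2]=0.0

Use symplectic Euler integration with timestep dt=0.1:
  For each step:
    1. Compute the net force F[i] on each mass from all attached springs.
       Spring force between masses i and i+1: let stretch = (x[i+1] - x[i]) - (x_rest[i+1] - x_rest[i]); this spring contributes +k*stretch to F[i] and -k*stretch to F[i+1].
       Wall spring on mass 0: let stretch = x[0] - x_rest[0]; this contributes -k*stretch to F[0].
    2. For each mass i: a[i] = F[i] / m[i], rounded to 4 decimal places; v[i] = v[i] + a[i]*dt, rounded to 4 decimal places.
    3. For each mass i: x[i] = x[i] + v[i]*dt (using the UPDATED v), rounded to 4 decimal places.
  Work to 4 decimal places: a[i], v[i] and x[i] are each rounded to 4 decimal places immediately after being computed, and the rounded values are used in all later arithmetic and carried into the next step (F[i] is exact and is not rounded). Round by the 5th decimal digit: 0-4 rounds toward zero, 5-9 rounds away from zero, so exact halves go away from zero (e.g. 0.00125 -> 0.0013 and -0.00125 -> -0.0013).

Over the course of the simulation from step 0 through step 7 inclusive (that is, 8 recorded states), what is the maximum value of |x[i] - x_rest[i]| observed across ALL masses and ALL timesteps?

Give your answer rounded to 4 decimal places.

Step 0: x=[5.0000 4.0000 10.0000] v=[0.0000 0.0000 0.0000]
Step 1: x=[4.7600 4.2800 9.8800] v=[-2.4000 2.8000 -1.2000]
Step 2: x=[4.3104 4.8032 9.6560] v=[-4.4960 5.2320 -2.2400]
Step 3: x=[3.7081 5.5008 9.3579] v=[-6.0230 6.9760 -2.9811]
Step 4: x=[3.0292 6.2810 9.0255] v=[-6.7892 7.8018 -3.3239]
Step 5: x=[2.3592 7.0409 8.7033] v=[-6.7002 7.5989 -3.2217]
Step 6: x=[1.7821 7.6800 8.4346] v=[-5.7712 6.3912 -2.6867]
Step 7: x=[1.3696 8.1134 8.2558] v=[-4.1249 4.3339 -1.7885]
Max displacement = 2.1134

Answer: 2.1134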